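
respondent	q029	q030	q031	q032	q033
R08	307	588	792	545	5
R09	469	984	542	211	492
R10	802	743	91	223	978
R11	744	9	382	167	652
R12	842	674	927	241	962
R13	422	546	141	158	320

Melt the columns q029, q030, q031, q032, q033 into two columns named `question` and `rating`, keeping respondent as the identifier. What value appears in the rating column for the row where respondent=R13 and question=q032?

158

Unpivoting turns each (respondent, wide-column) pair into one long row.
The wide cell at row R13, column q032 holds 158, so the long row (R13, q032) has rating=158.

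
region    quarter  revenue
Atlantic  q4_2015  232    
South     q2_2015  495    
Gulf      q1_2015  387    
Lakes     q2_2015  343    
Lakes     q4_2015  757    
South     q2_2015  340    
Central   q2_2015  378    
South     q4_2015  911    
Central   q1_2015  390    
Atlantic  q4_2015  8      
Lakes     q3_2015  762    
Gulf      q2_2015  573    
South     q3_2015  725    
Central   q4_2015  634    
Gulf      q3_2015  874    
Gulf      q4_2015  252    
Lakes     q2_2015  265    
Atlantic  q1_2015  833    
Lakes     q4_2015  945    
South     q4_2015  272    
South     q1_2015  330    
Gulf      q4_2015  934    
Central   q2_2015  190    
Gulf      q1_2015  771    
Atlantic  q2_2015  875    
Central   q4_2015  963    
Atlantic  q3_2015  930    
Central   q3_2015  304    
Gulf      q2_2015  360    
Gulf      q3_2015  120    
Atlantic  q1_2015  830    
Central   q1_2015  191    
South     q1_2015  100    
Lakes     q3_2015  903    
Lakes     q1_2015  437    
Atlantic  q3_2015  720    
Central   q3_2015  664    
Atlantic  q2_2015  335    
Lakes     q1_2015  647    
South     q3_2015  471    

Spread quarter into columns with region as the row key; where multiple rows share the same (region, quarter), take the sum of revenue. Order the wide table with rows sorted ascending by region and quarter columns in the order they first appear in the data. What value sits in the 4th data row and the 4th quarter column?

With rows sorted ascending by region, row 4 is region=Lakes. quarter columns in first-appearance order: q4_2015, q2_2015, q1_2015, q3_2015; column 4 is q3_2015.
Long rows with region=Lakes, quarter=q3_2015: 762 + 903 = 1665.

1665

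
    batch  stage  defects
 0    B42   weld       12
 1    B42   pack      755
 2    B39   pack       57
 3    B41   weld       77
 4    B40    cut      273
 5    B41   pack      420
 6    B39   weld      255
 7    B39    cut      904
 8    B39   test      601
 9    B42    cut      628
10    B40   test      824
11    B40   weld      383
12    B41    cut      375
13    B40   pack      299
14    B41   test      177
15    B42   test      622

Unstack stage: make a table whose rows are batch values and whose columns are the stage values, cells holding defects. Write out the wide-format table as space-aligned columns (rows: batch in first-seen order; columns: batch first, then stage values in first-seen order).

Columns: batch plus the 4 distinct stage values (weld, pack, cut, test).
For example, row B42 column weld takes defects=12 from the long row (B42, weld).

batch  weld  pack  cut  test
B42    12    755   628  622 
B39    255   57    904  601 
B41    77    420   375  177 
B40    383   299   273  824 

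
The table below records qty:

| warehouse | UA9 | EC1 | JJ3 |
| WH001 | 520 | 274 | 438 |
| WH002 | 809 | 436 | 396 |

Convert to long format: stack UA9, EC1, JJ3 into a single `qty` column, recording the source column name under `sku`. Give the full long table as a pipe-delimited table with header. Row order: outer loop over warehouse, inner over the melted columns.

| warehouse | sku | qty |
| WH001 | UA9 | 520 |
| WH001 | EC1 | 274 |
| WH001 | JJ3 | 438 |
| WH002 | UA9 | 809 |
| WH002 | EC1 | 436 |
| WH002 | JJ3 | 396 |

Each (warehouse, column) pair becomes one row: 2 × 3 = 6 rows.
For example, (WH001, UA9) → qty=520.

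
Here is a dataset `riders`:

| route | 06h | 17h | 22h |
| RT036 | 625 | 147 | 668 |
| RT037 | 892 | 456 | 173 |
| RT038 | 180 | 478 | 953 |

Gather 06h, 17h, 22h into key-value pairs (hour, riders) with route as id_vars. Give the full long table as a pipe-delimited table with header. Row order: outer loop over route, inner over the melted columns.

| route | hour | riders |
| RT036 | 06h | 625 |
| RT036 | 17h | 147 |
| RT036 | 22h | 668 |
| RT037 | 06h | 892 |
| RT037 | 17h | 456 |
| RT037 | 22h | 173 |
| RT038 | 06h | 180 |
| RT038 | 17h | 478 |
| RT038 | 22h | 953 |

Each (route, column) pair becomes one row: 3 × 3 = 9 rows.
For example, (RT036, 06h) → riders=625.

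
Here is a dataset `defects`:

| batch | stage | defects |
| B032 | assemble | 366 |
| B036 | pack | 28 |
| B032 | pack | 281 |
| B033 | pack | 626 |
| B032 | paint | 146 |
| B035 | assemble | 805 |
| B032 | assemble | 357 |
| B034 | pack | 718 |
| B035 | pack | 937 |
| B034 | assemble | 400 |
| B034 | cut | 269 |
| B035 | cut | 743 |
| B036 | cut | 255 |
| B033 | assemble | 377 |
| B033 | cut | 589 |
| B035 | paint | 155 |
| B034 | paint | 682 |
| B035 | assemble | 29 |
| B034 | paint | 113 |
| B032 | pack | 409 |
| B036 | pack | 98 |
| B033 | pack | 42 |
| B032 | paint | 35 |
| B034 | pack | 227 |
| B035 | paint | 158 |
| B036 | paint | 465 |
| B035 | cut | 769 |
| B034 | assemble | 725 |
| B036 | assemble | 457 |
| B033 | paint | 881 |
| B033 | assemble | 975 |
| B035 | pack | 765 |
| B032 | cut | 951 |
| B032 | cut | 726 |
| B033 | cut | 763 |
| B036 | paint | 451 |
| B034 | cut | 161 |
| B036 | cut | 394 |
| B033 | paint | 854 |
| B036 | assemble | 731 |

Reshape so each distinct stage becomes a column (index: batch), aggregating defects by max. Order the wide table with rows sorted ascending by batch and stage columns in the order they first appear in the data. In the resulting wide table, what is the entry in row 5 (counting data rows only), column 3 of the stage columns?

With rows sorted ascending by batch, row 5 is batch=B036. stage columns in first-appearance order: assemble, pack, paint, cut; column 3 is paint.
Long rows with batch=B036, stage=paint: max(465, 451) = 465.

465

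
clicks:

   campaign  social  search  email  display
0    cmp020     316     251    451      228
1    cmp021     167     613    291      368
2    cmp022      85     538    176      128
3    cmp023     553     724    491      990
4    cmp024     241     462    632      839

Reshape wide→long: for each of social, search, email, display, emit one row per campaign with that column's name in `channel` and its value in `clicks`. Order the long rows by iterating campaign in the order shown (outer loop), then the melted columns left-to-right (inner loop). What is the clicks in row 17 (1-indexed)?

241

20 rows total (5 × 4). Row 17: index ⌊(17-1)/4⌋ = 4 into campaign → cmp024; (17-1) mod 4 = 0 into the melted columns → social.
So row 17 is (cmp024, social, 241); clicks = 241.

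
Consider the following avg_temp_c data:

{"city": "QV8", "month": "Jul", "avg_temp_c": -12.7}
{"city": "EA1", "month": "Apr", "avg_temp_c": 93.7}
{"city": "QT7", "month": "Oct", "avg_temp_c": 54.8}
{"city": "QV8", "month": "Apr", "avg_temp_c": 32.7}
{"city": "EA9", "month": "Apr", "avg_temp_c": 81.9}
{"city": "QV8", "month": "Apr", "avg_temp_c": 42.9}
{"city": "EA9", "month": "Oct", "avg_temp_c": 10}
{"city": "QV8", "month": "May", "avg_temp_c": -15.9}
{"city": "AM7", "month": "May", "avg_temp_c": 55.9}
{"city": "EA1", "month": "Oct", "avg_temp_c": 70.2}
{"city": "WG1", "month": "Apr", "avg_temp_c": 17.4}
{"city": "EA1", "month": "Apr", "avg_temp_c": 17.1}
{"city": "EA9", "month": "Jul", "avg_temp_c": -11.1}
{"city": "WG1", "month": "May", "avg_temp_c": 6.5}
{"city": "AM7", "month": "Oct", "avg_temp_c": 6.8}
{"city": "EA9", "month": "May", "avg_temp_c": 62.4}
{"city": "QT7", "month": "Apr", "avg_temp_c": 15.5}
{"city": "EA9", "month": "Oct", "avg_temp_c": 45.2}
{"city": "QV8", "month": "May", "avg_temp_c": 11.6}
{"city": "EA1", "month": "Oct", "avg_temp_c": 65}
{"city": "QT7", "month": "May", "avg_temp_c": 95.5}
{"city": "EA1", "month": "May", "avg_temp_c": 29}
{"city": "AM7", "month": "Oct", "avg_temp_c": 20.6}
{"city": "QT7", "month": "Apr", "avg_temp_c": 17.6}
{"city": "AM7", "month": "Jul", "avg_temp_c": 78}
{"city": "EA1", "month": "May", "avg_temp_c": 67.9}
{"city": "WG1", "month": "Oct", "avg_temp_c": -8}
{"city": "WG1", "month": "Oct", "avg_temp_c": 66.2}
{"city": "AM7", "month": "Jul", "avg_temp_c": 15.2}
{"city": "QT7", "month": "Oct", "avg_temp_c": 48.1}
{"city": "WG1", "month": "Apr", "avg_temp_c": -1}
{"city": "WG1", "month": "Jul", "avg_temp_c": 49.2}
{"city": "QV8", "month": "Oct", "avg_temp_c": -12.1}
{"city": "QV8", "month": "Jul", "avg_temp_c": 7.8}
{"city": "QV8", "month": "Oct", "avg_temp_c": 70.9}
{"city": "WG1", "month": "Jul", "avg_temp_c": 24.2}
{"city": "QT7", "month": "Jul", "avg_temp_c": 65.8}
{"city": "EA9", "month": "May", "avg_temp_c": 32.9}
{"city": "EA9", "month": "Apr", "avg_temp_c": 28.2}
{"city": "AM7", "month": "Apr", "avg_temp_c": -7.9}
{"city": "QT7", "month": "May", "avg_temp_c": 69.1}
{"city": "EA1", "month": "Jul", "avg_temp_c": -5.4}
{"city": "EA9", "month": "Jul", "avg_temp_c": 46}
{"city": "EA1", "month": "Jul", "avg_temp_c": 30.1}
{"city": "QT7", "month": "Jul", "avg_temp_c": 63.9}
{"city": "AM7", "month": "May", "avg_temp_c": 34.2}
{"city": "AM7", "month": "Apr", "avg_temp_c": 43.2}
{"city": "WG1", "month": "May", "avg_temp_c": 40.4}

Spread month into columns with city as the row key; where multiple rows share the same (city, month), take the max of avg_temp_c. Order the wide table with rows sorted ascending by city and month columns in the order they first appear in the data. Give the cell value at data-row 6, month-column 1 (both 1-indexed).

With rows sorted ascending by city, row 6 is city=WG1. month columns in first-appearance order: Jul, Apr, Oct, May; column 1 is Jul.
Long rows with city=WG1, month=Jul: max(49.2, 24.2) = 49.2.

49.2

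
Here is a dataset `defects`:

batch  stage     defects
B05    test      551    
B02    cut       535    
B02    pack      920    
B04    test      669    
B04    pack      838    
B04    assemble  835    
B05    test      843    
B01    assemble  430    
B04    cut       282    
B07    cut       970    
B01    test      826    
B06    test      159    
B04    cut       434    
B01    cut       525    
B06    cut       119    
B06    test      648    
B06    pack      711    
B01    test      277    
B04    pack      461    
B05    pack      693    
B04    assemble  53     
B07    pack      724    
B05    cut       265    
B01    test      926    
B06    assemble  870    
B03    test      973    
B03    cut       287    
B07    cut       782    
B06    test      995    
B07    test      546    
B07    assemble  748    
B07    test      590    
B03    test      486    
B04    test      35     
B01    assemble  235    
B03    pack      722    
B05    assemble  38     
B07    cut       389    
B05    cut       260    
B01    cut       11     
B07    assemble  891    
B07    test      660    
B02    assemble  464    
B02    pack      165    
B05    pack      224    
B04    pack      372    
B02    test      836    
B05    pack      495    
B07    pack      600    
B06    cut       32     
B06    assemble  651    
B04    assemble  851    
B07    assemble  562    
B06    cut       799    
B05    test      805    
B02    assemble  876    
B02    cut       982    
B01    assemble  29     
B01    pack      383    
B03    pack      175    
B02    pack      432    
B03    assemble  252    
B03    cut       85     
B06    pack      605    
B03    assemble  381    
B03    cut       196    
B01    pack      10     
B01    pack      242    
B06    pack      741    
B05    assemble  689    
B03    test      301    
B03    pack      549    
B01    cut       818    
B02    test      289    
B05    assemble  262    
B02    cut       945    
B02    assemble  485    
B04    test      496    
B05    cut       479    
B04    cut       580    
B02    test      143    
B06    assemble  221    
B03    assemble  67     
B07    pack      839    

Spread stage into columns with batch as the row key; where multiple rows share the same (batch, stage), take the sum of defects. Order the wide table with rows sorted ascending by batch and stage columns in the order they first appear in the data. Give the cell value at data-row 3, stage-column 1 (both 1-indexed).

With rows sorted ascending by batch, row 3 is batch=B03. stage columns in first-appearance order: test, cut, pack, assemble; column 1 is test.
Long rows with batch=B03, stage=test: 973 + 486 + 301 = 1760.

1760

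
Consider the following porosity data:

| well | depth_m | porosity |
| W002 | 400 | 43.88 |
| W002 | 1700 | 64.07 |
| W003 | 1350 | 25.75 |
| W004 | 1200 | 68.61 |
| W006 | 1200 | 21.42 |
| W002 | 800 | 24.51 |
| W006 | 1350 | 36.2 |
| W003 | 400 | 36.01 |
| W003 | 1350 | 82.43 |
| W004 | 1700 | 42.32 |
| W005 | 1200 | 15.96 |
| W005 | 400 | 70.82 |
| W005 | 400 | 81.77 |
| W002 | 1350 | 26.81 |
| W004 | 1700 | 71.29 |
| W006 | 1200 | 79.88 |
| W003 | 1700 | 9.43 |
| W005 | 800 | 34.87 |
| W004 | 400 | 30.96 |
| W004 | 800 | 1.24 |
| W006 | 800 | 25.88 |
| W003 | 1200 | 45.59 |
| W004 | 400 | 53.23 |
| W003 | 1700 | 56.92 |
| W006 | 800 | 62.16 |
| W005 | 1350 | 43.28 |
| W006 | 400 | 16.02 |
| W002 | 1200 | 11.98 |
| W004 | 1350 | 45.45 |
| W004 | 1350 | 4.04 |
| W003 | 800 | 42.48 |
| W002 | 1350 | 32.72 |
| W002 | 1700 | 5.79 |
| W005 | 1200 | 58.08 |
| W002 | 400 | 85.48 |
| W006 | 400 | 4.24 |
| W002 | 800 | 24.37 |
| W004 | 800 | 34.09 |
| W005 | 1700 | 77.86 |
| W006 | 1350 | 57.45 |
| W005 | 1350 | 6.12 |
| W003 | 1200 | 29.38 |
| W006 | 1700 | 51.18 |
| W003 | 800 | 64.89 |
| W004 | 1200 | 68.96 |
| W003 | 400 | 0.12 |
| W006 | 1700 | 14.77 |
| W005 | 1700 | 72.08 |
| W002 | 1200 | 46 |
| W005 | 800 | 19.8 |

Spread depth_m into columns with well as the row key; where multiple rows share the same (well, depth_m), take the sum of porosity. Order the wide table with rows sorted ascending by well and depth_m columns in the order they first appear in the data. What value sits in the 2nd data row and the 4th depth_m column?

74.97

With rows sorted ascending by well, row 2 is well=W003. depth_m columns in first-appearance order: 400, 1700, 1350, 1200, 800; column 4 is 1200.
Long rows with well=W003, depth_m=1200: 45.59 + 29.38 = 74.97.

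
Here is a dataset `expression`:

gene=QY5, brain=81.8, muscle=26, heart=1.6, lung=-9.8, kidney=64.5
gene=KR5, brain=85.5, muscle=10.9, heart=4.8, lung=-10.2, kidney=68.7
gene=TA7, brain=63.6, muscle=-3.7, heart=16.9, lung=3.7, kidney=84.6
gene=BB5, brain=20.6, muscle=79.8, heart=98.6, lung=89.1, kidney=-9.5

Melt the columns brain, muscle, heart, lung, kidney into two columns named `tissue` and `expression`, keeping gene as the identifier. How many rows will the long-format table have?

4 gene values × 5 melted columns = 20 rows.

20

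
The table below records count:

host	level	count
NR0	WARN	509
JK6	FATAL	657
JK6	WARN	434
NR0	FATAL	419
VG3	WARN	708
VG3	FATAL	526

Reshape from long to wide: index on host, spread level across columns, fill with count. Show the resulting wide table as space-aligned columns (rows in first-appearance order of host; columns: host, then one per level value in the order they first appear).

host  WARN  FATAL
NR0   509   419  
JK6   434   657  
VG3   708   526  

Columns: host plus the 2 distinct level values (WARN, FATAL).
For example, row NR0 column WARN takes count=509 from the long row (NR0, WARN).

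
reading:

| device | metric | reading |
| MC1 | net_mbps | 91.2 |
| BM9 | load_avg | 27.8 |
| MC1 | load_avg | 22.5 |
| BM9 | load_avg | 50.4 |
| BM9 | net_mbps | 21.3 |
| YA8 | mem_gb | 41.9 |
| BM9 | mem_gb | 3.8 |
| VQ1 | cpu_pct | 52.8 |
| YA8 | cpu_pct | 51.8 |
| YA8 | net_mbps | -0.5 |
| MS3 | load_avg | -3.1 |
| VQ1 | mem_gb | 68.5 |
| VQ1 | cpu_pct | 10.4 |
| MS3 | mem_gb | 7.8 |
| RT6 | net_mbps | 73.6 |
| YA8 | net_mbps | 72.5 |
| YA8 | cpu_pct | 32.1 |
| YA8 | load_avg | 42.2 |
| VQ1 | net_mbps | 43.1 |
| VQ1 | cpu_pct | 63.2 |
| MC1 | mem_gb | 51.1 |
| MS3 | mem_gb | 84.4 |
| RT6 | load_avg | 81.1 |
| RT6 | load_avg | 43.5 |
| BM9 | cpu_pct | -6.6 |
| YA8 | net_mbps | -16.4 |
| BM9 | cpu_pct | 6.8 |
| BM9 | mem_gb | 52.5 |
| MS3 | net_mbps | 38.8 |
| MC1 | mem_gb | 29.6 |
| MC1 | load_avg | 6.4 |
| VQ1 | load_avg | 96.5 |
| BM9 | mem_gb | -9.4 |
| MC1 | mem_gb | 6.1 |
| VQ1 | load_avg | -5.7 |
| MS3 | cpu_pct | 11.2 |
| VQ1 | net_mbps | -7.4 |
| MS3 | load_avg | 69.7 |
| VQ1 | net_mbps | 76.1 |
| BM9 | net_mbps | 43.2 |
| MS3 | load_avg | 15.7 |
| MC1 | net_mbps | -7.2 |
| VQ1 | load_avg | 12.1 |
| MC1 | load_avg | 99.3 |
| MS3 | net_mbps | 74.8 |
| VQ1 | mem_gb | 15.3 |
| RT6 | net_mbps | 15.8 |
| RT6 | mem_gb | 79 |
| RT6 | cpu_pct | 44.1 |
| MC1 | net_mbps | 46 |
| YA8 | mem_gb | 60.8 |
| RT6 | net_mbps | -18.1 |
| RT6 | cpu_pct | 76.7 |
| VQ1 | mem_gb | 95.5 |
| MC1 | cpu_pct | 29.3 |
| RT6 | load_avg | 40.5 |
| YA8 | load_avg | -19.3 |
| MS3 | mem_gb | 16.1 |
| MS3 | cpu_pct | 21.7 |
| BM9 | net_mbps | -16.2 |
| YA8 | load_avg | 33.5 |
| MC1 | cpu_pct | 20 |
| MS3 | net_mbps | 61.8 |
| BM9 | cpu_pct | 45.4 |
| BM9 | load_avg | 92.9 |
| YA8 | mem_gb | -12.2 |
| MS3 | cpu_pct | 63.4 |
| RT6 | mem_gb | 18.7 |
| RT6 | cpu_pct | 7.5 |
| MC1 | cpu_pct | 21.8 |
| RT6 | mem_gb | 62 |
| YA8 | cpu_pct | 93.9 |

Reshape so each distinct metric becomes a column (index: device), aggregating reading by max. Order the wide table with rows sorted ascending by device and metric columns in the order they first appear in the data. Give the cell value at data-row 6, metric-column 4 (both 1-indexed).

93.9

With rows sorted ascending by device, row 6 is device=YA8. metric columns in first-appearance order: net_mbps, load_avg, mem_gb, cpu_pct; column 4 is cpu_pct.
Long rows with device=YA8, metric=cpu_pct: max(51.8, 32.1, 93.9) = 93.9.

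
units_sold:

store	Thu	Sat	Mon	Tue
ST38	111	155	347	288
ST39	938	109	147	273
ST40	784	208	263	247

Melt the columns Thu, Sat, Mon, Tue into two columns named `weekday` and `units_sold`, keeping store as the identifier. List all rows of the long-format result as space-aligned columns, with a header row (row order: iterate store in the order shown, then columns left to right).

store  weekday  units_sold
ST38   Thu      111       
ST38   Sat      155       
ST38   Mon      347       
ST38   Tue      288       
ST39   Thu      938       
ST39   Sat      109       
ST39   Mon      147       
ST39   Tue      273       
ST40   Thu      784       
ST40   Sat      208       
ST40   Mon      263       
ST40   Tue      247       

Each (store, column) pair becomes one row: 3 × 4 = 12 rows.
For example, (ST38, Thu) → units_sold=111.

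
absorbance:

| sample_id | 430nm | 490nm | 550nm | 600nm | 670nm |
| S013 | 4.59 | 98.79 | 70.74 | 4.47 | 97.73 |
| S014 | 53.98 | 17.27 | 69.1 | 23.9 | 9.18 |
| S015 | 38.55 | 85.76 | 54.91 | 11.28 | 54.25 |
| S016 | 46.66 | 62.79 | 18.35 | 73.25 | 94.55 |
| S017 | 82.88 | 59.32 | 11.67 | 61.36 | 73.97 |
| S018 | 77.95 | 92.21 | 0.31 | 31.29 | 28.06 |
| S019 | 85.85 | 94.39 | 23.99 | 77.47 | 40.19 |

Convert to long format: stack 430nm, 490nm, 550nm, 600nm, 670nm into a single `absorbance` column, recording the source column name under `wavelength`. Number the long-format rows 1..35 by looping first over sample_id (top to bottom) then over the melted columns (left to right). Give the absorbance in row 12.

85.76

35 rows total (7 × 5). Row 12: index ⌊(12-1)/5⌋ = 2 into sample_id → S015; (12-1) mod 5 = 1 into the melted columns → 490nm.
So row 12 is (S015, 490nm, 85.76); absorbance = 85.76.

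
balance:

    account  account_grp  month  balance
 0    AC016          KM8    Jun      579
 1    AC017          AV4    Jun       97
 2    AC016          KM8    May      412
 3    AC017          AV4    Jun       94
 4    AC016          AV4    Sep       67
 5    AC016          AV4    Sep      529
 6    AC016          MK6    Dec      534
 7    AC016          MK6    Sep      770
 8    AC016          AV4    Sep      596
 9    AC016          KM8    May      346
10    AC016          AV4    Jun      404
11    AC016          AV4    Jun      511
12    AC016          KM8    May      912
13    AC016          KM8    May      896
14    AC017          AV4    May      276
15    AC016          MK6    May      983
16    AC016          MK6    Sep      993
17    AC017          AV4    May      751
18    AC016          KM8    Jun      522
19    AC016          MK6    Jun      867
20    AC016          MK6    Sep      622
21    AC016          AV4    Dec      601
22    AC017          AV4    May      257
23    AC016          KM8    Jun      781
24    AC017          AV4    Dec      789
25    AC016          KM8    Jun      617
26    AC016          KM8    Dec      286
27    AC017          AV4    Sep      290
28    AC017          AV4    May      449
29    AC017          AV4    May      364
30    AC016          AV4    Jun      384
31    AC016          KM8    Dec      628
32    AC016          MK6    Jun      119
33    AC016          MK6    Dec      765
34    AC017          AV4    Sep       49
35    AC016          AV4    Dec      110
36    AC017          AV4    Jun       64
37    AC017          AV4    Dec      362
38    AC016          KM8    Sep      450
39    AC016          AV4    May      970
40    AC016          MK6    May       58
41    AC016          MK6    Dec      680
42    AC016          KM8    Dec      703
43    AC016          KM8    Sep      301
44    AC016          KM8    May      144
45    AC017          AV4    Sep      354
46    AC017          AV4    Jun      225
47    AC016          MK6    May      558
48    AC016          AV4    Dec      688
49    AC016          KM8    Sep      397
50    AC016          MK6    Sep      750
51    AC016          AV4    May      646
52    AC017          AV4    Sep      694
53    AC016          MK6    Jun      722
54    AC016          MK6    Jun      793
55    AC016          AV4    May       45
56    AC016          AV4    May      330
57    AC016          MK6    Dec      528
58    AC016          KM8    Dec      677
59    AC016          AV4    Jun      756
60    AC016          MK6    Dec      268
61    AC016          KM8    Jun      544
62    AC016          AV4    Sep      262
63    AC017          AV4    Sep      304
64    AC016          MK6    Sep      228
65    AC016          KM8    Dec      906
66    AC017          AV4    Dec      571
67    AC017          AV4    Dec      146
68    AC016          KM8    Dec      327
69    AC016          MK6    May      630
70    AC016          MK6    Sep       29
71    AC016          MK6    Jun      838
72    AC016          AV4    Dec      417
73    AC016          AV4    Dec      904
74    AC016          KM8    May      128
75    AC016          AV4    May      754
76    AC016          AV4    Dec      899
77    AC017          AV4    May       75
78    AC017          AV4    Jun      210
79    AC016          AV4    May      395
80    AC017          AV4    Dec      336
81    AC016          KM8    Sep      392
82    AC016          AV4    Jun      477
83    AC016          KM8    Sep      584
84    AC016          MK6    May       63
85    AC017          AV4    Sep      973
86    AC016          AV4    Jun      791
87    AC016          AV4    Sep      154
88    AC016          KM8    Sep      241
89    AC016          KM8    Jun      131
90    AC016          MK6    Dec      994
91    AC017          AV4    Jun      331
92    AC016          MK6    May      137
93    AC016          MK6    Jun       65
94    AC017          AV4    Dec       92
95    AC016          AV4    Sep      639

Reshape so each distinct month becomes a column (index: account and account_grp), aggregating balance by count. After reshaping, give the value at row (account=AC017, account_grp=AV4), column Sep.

6

Rows with account=AC017, account_grp=AV4 and month=Sep: balance values are 290, 49, 354, 694, 304, 973.
6 rows match — count = 6.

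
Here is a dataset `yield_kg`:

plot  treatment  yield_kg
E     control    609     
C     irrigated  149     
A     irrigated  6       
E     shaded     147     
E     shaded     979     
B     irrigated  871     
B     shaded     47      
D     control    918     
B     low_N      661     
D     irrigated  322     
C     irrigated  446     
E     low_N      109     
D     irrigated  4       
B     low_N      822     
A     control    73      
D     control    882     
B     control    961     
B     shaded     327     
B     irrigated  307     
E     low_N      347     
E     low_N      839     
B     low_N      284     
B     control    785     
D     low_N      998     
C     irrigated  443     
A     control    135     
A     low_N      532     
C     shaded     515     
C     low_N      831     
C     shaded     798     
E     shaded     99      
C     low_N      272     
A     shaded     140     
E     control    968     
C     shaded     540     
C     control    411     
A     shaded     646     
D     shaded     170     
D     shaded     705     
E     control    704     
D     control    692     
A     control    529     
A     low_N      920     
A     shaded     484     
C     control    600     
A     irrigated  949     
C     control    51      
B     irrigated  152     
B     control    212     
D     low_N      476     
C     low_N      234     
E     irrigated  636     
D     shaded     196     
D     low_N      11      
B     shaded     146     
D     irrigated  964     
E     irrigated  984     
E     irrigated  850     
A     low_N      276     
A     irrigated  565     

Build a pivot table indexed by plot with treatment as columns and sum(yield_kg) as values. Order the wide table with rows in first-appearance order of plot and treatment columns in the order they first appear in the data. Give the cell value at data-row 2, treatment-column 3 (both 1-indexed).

With rows in first-appearance order of plot, row 2 is plot=C. treatment columns in first-appearance order: control, irrigated, shaded, low_N; column 3 is shaded.
Long rows with plot=C, treatment=shaded: 515 + 798 + 540 = 1853.

1853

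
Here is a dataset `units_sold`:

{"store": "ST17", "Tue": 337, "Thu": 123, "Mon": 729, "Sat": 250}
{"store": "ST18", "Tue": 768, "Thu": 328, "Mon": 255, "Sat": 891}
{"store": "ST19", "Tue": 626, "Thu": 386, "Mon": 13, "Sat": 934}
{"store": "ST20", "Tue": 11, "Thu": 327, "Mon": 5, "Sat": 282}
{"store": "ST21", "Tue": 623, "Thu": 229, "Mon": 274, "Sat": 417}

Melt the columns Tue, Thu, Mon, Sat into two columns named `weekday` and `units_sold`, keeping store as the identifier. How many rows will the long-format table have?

20

5 store values × 4 melted columns = 20 rows.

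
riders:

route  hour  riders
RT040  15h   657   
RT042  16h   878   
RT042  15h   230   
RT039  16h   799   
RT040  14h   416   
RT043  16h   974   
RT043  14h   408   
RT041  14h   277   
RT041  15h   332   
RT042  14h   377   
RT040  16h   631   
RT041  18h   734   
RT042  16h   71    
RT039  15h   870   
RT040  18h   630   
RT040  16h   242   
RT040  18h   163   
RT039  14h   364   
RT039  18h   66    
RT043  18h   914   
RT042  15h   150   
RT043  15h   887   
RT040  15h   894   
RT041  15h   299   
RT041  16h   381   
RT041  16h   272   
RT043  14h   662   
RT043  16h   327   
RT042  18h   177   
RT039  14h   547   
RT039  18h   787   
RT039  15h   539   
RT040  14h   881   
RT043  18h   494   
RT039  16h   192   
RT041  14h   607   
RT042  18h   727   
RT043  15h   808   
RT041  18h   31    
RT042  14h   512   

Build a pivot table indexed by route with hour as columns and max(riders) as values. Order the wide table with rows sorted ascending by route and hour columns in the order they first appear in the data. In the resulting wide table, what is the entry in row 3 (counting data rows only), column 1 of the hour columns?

332

With rows sorted ascending by route, row 3 is route=RT041. hour columns in first-appearance order: 15h, 16h, 14h, 18h; column 1 is 15h.
Long rows with route=RT041, hour=15h: max(332, 299) = 332.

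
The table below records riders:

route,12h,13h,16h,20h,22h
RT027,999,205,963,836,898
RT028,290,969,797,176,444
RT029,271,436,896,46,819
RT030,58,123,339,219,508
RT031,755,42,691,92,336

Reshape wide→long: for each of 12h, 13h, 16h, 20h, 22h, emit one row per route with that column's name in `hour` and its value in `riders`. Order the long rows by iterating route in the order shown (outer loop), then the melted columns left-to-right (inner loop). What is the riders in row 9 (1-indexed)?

25 rows total (5 × 5). Row 9: index ⌊(9-1)/5⌋ = 1 into route → RT028; (9-1) mod 5 = 3 into the melted columns → 20h.
So row 9 is (RT028, 20h, 176); riders = 176.

176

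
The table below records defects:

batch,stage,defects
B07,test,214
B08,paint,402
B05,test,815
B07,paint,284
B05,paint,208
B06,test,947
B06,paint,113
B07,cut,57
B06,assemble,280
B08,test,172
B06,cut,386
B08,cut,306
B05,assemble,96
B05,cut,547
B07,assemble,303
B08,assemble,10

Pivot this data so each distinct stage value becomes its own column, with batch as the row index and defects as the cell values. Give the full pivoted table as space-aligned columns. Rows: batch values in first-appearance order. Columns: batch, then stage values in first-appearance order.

Columns: batch plus the 4 distinct stage values (test, paint, cut, assemble).
For example, row B07 column test takes defects=214 from the long row (B07, test).

batch  test  paint  cut  assemble
B07    214   284    57   303     
B08    172   402    306  10      
B05    815   208    547  96      
B06    947   113    386  280     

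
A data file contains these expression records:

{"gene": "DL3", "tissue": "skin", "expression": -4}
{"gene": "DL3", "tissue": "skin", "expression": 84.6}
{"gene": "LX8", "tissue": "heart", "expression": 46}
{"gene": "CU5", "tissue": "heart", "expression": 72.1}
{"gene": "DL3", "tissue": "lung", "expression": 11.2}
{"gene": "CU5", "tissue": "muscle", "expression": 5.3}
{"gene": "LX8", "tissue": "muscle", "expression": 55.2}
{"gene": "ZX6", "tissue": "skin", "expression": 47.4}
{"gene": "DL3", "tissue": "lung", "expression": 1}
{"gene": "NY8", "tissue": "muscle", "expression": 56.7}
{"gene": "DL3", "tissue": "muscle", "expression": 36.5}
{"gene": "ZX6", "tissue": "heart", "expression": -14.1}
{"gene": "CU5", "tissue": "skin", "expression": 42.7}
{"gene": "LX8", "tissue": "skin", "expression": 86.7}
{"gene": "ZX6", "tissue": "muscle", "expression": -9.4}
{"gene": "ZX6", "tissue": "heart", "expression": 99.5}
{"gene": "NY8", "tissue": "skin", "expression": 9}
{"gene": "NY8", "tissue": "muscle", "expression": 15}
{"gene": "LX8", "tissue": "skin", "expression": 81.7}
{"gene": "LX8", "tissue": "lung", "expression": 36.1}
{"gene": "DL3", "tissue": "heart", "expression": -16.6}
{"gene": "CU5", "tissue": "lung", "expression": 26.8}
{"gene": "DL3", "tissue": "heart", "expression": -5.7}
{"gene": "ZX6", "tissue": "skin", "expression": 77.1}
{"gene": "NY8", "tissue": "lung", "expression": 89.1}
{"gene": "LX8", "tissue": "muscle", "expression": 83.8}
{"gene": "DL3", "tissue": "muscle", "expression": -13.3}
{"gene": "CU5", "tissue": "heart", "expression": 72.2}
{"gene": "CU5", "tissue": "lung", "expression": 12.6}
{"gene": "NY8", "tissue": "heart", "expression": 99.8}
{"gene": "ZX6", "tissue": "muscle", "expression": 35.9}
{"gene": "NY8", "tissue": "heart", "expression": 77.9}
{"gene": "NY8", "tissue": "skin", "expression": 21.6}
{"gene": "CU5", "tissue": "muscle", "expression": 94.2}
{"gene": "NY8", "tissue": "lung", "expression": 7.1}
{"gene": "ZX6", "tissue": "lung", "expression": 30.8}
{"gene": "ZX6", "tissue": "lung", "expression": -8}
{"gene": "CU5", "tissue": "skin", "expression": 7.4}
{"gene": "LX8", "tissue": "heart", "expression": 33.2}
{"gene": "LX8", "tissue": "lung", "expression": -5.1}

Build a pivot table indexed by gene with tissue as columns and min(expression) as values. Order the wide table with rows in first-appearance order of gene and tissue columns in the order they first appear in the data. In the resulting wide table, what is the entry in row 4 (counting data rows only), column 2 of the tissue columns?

With rows in first-appearance order of gene, row 4 is gene=ZX6. tissue columns in first-appearance order: skin, heart, lung, muscle; column 2 is heart.
Long rows with gene=ZX6, tissue=heart: min(-14.1, 99.5) = -14.1.

-14.1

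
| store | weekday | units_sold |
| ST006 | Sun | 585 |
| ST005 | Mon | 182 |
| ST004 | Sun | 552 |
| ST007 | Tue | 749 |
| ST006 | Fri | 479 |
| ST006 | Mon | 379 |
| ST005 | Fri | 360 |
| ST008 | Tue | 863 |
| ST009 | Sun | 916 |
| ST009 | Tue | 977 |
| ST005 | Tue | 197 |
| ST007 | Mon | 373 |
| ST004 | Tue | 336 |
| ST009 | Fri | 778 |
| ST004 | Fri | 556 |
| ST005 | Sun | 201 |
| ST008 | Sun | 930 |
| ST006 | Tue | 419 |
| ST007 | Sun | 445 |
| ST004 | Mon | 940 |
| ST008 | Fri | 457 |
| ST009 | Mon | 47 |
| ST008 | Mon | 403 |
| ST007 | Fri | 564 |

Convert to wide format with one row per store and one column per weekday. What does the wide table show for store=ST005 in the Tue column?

Wide layout: rows indexed by store, columns are the 4 distinct weekday values (Sun, Mon, Tue, Fri).
Cell (store=ST005, weekday=Tue) draws from the long row where store=ST005 and weekday=Tue, which has units_sold=197.

197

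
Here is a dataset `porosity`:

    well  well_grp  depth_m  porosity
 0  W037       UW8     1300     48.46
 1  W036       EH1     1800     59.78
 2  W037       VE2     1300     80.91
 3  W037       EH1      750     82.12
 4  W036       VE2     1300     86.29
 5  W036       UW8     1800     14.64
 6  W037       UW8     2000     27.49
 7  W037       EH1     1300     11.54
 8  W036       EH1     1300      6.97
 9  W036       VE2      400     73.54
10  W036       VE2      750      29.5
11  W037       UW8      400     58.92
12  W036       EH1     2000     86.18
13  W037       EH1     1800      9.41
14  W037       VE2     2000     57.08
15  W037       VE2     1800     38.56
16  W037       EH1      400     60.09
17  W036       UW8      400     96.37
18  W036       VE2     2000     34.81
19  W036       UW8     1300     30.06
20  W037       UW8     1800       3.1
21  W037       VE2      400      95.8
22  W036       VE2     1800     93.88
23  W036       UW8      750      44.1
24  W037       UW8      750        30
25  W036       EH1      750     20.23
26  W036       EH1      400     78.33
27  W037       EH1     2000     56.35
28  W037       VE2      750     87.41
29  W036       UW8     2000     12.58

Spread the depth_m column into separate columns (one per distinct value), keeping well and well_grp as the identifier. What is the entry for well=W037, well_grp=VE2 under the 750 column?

87.41

Wide layout: rows indexed by well and well_grp, columns are the 5 distinct depth_m values (1300, 1800, 750, 2000, 400).
Cell (well=W037, well_grp=VE2, depth_m=750) draws from the long row where well=W037, well_grp=VE2 and depth_m=750, which has porosity=87.41.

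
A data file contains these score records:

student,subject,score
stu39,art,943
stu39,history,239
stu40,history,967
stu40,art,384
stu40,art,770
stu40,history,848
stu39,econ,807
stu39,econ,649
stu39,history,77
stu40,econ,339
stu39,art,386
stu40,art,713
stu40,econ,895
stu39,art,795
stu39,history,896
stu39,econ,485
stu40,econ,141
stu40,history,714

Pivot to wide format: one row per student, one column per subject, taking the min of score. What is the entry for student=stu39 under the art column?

386

Rows with student=stu39 and subject=art: score values are 943, 386, 795.
min(943, 386, 795) = 386.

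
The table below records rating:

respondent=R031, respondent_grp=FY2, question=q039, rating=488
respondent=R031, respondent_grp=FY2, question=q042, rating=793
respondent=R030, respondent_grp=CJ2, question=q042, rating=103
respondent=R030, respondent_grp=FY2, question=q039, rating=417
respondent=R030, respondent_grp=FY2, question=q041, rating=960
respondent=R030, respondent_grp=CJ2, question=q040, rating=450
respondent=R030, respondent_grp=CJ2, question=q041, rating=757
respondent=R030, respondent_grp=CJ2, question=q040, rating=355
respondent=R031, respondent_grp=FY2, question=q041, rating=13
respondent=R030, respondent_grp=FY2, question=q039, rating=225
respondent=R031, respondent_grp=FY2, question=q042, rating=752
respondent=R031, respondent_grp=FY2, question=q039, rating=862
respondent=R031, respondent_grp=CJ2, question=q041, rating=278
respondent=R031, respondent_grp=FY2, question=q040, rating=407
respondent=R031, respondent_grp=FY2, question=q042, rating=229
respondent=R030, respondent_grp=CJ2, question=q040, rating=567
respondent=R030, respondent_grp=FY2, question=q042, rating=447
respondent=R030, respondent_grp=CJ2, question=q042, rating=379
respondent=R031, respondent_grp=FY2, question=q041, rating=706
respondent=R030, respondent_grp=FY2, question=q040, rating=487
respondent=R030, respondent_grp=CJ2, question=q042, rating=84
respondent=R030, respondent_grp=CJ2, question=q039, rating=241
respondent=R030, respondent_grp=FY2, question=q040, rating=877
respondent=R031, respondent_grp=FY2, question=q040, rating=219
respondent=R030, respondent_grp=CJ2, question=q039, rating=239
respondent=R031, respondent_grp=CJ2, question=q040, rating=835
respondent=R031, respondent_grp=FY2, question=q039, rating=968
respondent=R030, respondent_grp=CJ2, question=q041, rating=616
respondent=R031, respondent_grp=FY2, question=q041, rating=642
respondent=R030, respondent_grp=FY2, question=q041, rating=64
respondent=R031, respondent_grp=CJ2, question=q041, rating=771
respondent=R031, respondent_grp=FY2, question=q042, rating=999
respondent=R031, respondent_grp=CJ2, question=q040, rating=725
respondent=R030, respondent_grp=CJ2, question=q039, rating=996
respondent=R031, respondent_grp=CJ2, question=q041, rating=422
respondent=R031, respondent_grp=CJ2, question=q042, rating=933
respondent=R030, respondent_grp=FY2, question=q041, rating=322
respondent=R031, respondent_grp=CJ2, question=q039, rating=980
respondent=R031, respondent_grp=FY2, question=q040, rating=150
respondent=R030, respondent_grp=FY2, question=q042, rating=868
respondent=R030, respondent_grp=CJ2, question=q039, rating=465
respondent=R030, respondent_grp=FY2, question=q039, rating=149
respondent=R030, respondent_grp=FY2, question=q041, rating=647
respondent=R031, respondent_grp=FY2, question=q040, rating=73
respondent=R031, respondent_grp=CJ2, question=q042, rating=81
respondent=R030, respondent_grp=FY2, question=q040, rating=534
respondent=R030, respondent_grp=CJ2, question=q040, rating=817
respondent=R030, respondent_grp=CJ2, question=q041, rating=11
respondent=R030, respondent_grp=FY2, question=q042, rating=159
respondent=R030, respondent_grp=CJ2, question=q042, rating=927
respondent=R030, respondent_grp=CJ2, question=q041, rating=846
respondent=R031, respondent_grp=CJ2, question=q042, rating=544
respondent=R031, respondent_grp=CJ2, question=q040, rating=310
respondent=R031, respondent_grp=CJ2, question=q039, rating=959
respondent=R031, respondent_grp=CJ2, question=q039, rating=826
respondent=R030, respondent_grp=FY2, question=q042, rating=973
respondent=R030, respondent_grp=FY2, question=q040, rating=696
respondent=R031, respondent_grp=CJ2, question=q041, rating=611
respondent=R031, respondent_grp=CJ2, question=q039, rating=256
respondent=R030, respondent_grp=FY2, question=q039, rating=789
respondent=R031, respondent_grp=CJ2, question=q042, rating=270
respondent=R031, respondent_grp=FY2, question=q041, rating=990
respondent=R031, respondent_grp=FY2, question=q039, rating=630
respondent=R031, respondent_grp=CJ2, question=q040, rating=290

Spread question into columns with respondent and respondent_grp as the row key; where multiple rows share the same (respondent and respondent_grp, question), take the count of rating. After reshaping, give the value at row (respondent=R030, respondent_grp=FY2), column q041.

4

Rows with respondent=R030, respondent_grp=FY2 and question=q041: rating values are 960, 64, 322, 647.
4 rows match — count = 4.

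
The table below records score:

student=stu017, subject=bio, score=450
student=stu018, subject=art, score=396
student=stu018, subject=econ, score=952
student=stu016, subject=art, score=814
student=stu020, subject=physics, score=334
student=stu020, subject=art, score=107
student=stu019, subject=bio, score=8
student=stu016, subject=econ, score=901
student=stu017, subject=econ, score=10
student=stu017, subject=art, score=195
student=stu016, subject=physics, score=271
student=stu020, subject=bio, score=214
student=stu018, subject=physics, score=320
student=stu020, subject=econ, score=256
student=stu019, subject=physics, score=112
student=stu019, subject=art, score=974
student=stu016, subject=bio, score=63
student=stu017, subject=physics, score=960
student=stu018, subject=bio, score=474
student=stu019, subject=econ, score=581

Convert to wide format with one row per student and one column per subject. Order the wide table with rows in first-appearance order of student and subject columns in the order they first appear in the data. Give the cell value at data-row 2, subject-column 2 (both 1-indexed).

With rows in first-appearance order of student, row 2 is student=stu018. subject columns in first-appearance order: bio, art, econ, physics; column 2 is art.
Long rows with student=stu018, subject=art: score = 396.

396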